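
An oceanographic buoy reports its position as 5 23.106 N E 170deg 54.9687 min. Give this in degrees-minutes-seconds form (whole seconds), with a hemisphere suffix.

5°23′6″ N, 170°54′58″ E

φ: 23.10600′ → 23′ and 0.10600 × 60 = 6.36″
Lon: fractional minutes 0.96870 × 60 = 58.12″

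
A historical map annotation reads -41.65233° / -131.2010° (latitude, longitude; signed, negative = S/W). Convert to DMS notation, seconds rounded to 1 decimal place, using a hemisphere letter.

41°39′8.4″ S, 131°12′3.6″ W

Latitude is negative → S; |value| = 41.652330
Latitude: whole degrees 41; 39.13980′ → 39′ and 8.388″
Longitude is negative → W; |value| = 131.201000
Lon: 0.201000 × 60 = 12.06000′ → 12′, remainder × 60 = 3.600″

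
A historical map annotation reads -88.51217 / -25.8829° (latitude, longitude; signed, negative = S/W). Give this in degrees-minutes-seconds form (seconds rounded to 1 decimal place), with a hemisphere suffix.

88°30′43.8″ S, 25°52′58.4″ W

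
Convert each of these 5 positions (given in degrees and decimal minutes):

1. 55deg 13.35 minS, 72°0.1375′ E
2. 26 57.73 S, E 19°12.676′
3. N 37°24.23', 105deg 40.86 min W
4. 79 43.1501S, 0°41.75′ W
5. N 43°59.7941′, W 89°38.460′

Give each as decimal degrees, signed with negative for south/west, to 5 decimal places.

1. -55.22250, 72.00229
2. -26.96217, 19.21127
3. 37.40383, -105.68100
4. -79.71917, -0.69583
5. 43.99657, -89.64100

Point 1:
  Lat: 55 + 13.35/60 = 55.222500
  S → negative
  Lon: 72 + 0.1375/60 = 72.002292
  E → positive
Point 2:
  φ: 26 + 57.73/60 = 26.962167
  S ⇒ negate
  λ: 19 + 12.676/60 = 19.211267
  E ⇒ keep positive
Point 3:
  Latitude: 37 + 24.23/60 = 37.403833
  N ⇒ keep positive
  Lon: 40.86′ = 0.681000°; total 105.681000
  W ⇒ negate
Point 4:
  Latitude: 43.1501′ = 0.719168°; total 79.719168
  S ⇒ negate
  Longitude: 41.75′ = 0.695833°; total 0.695833
  hemisphere W, so the sign is −
Point 5:
  φ: 59.7941′ = 0.996568°; total 43.996568
  N → positive
  Lon: 38.46′ = 0.641000°; total 89.641000
  W → negative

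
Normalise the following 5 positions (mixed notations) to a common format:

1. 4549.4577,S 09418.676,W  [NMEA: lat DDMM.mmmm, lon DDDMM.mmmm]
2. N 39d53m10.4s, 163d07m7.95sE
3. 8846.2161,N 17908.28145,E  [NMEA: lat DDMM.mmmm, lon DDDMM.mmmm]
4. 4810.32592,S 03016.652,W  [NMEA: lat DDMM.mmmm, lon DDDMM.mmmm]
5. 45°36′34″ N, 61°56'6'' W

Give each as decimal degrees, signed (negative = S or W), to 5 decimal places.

Point 1:
  Latitude: split at 2 digits → 45° and 49.4577′; 45 + 49.4577/60 = 45.824295
  hemisphere S, so the sign is −
  Lon: split at 3 digits → 094° and 18.676′; 94 + 18.676/60 = 94.311267
  hemisphere W, so the sign is −
Point 2:
  Latitude: 39 + 53/60 + 10.4/3600 = 39.886222
  N ⇒ keep positive
  λ: 163° + 7/60 + 7.95/3600 = 163 + 0.116667 + 0.002208 = 163.118875
  E ⇒ keep positive
Point 3:
  Lat: split at 2 digits → 88° and 46.2161′; 88 + 46.2161/60 = 88.770268
  N → positive
  λ: degrees = first 3 digits = 179, minutes = 8.28145; 179 + 8.28145/60 = 179.138024
  E ⇒ keep positive
Point 4:
  Latitude: split at 2 digits → 48° and 10.32592′; 48 + 10.32592/60 = 48.172099
  S → negative
  Longitude: degrees = first 3 digits = 30, minutes = 16.652; 30 + 16.652/60 = 30.277533
  W → negative
Point 5:
  φ: 36′ + 34″ = 36.56667′; 45 + 36.56667/60 = 45.609444
  N ⇒ keep positive
  Longitude: 61 + 56/60 + 6/3600 = 61.935000
  hemisphere W, so the sign is −

1. -45.82430, -94.31127
2. 39.88622, 163.11888
3. 88.77027, 179.13802
4. -48.17210, -30.27753
5. 45.60944, -61.93500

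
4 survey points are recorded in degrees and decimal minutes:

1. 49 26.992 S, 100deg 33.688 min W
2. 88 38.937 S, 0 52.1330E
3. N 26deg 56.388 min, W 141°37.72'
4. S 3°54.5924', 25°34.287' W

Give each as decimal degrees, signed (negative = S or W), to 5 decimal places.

1. -49.44987, -100.56147
2. -88.64895, 0.86888
3. 26.93980, -141.62867
4. -3.90987, -25.57145

Point 1:
  Lat: 26.992′ = 0.449867°; total 49.449867
  S ⇒ negate
  Longitude: 100 + 33.688/60 = 100.561467
  W ⇒ negate
Point 2:
  φ: 88 + 38.937/60 = 88.648950
  S → negative
  Lon: 52.133′ = 0.868883°; total 0.868883
  E → positive
Point 3:
  Latitude: 26 + 56.388/60 = 26.939800
  N ⇒ keep positive
  Longitude: 141 + 37.72/60 = 141.628667
  W → negative
Point 4:
  Lat: 54.5924′ = 0.909873°; total 3.909873
  S ⇒ negate
  Longitude: 34.287′ = 0.571450°; total 25.571450
  W ⇒ negate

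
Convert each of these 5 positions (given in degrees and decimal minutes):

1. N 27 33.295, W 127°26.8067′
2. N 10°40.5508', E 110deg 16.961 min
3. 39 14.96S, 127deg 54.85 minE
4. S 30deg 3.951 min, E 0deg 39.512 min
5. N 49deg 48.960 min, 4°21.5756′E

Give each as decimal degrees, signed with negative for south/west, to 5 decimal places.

Point 1:
  Latitude: 27 + 33.295/60 = 27.554917
  N ⇒ keep positive
  λ: 26.8067′ = 0.446778°; total 127.446778
  hemisphere W, so the sign is −
Point 2:
  Lat: 40.5508′ = 0.675847°; total 10.675847
  N ⇒ keep positive
  Longitude: 16.961′ = 0.282683°; total 110.282683
  E → positive
Point 3:
  Lat: 14.96′ = 0.249333°; total 39.249333
  S → negative
  Longitude: 127 + 54.85/60 = 127.914167
  E → positive
Point 4:
  Lat: 30 + 3.951/60 = 30.065850
  hemisphere S, so the sign is −
  λ: 0 + 39.512/60 = 0.658533
  E → positive
Point 5:
  φ: 48.96′ = 0.816000°; total 49.816000
  N ⇒ keep positive
  λ: 21.5756′ = 0.359593°; total 4.359593
  E ⇒ keep positive

1. 27.55492, -127.44678
2. 10.67585, 110.28268
3. -39.24933, 127.91417
4. -30.06585, 0.65853
5. 49.81600, 4.35959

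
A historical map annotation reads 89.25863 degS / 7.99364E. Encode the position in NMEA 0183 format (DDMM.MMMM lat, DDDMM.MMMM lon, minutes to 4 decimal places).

8915.5178,S / 00759.6184,E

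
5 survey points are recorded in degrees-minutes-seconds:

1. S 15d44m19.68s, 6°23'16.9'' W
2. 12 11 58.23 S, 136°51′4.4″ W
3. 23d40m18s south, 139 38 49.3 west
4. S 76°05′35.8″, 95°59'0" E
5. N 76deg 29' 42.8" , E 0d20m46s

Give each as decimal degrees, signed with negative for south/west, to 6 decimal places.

1. -15.738800, -6.388028
2. -12.199508, -136.851222
3. -23.671667, -139.647028
4. -76.093278, 95.983333
5. 76.495222, 0.346111

Point 1:
  Lat: 15° + 44/60 + 19.68/3600 = 15 + 0.733333 + 0.005467 = 15.7388000
  hemisphere S, so the sign is −
  Lon: 6° + 23/60 + 16.9/3600 = 6 + 0.383333 + 0.004694 = 6.3880278
  W → negative
Point 2:
  φ: 11′ + 58.23″ = 11.97050′; 12 + 11.97050/60 = 12.1995083
  S ⇒ negate
  Lon: 136° + 51/60 + 4.4/3600 = 136 + 0.850000 + 0.001222 = 136.8512222
  hemisphere W, so the sign is −
Point 3:
  Lat: 23° + 40/60 + 18/3600 = 23 + 0.666667 + 0.005000 = 23.6716667
  hemisphere S, so the sign is −
  λ: 139 + 38/60 + 49.3/3600 = 139.6470278
  W → negative
Point 4:
  Latitude: 76 + 5/60 + 35.8/3600 = 76.0932778
  S ⇒ negate
  λ: 59′ + 0″ = 59.00000′; 95 + 59.00000/60 = 95.9833333
  E ⇒ keep positive
Point 5:
  Lat: 76 + 29/60 + 42.8/3600 = 76.4952222
  N ⇒ keep positive
  λ: 0° + 20/60 + 46/3600 = 0 + 0.333333 + 0.012778 = 0.3461111
  E → positive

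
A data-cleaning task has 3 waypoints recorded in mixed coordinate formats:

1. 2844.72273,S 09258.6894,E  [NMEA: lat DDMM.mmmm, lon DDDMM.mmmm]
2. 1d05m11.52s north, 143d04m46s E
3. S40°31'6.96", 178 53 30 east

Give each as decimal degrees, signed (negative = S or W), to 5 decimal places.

Point 1:
  φ: split at 2 digits → 28° and 44.72273′; 28 + 44.72273/60 = 28.745379
  S ⇒ negate
  Lon: degrees = first 3 digits = 92, minutes = 58.6894; 92 + 58.6894/60 = 92.978157
  E ⇒ keep positive
Point 2:
  Lat: 5′ + 11.52″ = 5.19200′; 1 + 5.19200/60 = 1.086533
  N → positive
  λ: 143° + 4/60 + 46/3600 = 143 + 0.066667 + 0.012778 = 143.079444
  E → positive
Point 3:
  φ: 40 + 31/60 + 6.96/3600 = 40.518600
  hemisphere S, so the sign is −
  λ: 53′ + 30″ = 53.50000′; 178 + 53.50000/60 = 178.891667
  E → positive

1. -28.74538, 92.97816
2. 1.08653, 143.07944
3. -40.51860, 178.89167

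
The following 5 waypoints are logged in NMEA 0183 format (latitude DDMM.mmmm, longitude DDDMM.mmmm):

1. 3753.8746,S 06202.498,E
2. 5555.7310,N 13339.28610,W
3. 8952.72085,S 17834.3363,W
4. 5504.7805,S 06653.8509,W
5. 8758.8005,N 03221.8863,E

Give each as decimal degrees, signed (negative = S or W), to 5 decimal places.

1. -37.89791, 62.04163
2. 55.92885, -133.65477
3. -89.87868, -178.57227
4. -55.07968, -66.89752
5. 87.98001, 32.36477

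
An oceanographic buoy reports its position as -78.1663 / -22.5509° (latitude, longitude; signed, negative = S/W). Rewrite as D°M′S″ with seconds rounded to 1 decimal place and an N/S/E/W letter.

78°09′58.7″ S, 22°33′3.2″ W

Latitude is negative → S; |value| = 78.166300
Lat: 0.166300 × 60 = 9.97800′ → 9′, remainder × 60 = 58.680″
Longitude is negative → W; |value| = 22.550900
Lon: whole degrees 22; 33.05400′ → 33′ and 3.240″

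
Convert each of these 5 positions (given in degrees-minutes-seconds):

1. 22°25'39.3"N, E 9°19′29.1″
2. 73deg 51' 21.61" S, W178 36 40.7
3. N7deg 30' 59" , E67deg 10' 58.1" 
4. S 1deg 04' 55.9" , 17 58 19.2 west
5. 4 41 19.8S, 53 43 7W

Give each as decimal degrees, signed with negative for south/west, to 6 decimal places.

1. 22.427583, 9.324750
2. -73.856003, -178.611306
3. 7.516389, 67.182806
4. -1.082194, -17.972000
5. -4.688833, -53.718611

Point 1:
  φ: 22 + 25/60 + 39.3/3600 = 22.4275833
  N → positive
  Lon: 9 + 19/60 + 29.1/3600 = 9.3247500
  E → positive
Point 2:
  φ: 73 + 51/60 + 21.61/3600 = 73.8560028
  S ⇒ negate
  Lon: 178 + 36/60 + 40.7/3600 = 178.6113056
  W ⇒ negate
Point 3:
  Latitude: 30′ + 59″ = 30.98333′; 7 + 30.98333/60 = 7.5163889
  N ⇒ keep positive
  λ: 67° + 10/60 + 58.1/3600 = 67 + 0.166667 + 0.016139 = 67.1828056
  E → positive
Point 4:
  Latitude: 1 + 4/60 + 55.9/3600 = 1.0821944
  S ⇒ negate
  Lon: 58′ + 19.2″ = 58.32000′; 17 + 58.32000/60 = 17.9720000
  W → negative
Point 5:
  Latitude: 41′ + 19.8″ = 41.33000′; 4 + 41.33000/60 = 4.6888333
  S → negative
  Lon: 53° + 43/60 + 7/3600 = 53 + 0.716667 + 0.001944 = 53.7186111
  W ⇒ negate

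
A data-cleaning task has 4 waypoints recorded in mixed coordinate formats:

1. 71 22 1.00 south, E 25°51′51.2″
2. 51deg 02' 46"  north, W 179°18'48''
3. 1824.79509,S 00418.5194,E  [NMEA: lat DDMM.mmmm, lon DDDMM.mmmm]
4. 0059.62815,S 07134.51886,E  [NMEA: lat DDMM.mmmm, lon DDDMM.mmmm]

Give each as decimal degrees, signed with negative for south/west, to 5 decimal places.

1. -71.36694, 25.86422
2. 51.04611, -179.31333
3. -18.41325, 4.30866
4. -0.99380, 71.57531

Point 1:
  Latitude: 22′ + 1″ = 22.01667′; 71 + 22.01667/60 = 71.366944
  hemisphere S, so the sign is −
  λ: 25 + 51/60 + 51.2/3600 = 25.864222
  E → positive
Point 2:
  Latitude: 51 + 2/60 + 46/3600 = 51.046111
  N → positive
  Longitude: 179 + 18/60 + 48/3600 = 179.313333
  W ⇒ negate
Point 3:
  Latitude: split at 2 digits → 18° and 24.79509′; 18 + 24.79509/60 = 18.413252
  hemisphere S, so the sign is −
  λ: degrees = first 3 digits = 4, minutes = 18.5194; 4 + 18.5194/60 = 4.308657
  E ⇒ keep positive
Point 4:
  φ: split at 2 digits → 00° and 59.62815′; 0 + 59.62815/60 = 0.993803
  S ⇒ negate
  Lon: degrees = first 3 digits = 71, minutes = 34.51886; 71 + 34.51886/60 = 71.575314
  E → positive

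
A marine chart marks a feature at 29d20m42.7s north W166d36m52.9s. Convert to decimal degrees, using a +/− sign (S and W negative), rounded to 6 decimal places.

φ: 29 + 20/60 + 42.7/3600 = 29.3451944
N → positive
Longitude: 166 + 36/60 + 52.9/3600 = 166.6146944
hemisphere W, so the sign is −

29.345194, -166.614694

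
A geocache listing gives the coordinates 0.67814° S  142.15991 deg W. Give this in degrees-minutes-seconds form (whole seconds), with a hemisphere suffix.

0°40′41″ S, 142°09′36″ W

Latitude: 0.678140 × 60 = 40.68840′ → 40′, remainder × 60 = 41.30″
Longitude: 0.159910 × 60 = 9.59460′ → 9′, remainder × 60 = 35.68″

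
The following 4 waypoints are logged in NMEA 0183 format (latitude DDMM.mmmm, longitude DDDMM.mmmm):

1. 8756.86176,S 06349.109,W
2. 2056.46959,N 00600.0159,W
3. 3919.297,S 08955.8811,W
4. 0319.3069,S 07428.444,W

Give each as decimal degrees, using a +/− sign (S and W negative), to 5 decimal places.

Point 1:
  Lat: split at 2 digits → 87° and 56.86176′; 87 + 56.86176/60 = 87.947696
  hemisphere S, so the sign is −
  λ: split at 3 digits → 063° and 49.109′; 63 + 49.109/60 = 63.818483
  hemisphere W, so the sign is −
Point 2:
  Latitude: degrees = first 2 digits = 20, minutes = 56.46959; 20 + 56.46959/60 = 20.941160
  N → positive
  Longitude: degrees = first 3 digits = 6, minutes = 0.0159; 6 + 0.0159/60 = 6.000265
  hemisphere W, so the sign is −
Point 3:
  φ: degrees = first 2 digits = 39, minutes = 19.297; 39 + 19.297/60 = 39.321617
  hemisphere S, so the sign is −
  Longitude: split at 3 digits → 089° and 55.8811′; 89 + 55.8811/60 = 89.931352
  hemisphere W, so the sign is −
Point 4:
  φ: split at 2 digits → 03° and 19.3069′; 3 + 19.3069/60 = 3.321782
  S → negative
  Longitude: split at 3 digits → 074° and 28.444′; 74 + 28.444/60 = 74.474067
  hemisphere W, so the sign is −

1. -87.94770, -63.81848
2. 20.94116, -6.00027
3. -39.32162, -89.93135
4. -3.32178, -74.47407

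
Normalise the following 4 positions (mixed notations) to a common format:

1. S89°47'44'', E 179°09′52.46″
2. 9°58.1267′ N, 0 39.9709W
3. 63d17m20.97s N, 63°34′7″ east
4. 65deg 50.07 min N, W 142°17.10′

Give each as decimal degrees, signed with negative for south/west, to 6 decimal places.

Point 1:
  Latitude: 89° + 47/60 + 44/3600 = 89 + 0.783333 + 0.012222 = 89.7955556
  hemisphere S, so the sign is −
  Lon: 9′ + 52.46″ = 9.87433′; 179 + 9.87433/60 = 179.1645722
  E → positive
Point 2:
  φ: 9 + 58.1267/60 = 9.9687783
  N ⇒ keep positive
  Longitude: 0 + 39.9709/60 = 0.6661817
  hemisphere W, so the sign is −
Point 3:
  Lat: 63 + 17/60 + 20.97/3600 = 63.2891583
  N ⇒ keep positive
  Longitude: 34′ + 7″ = 34.11667′; 63 + 34.11667/60 = 63.5686111
  E → positive
Point 4:
  Lat: 65 + 50.07/60 = 65.8345000
  N → positive
  λ: 142 + 17.1/60 = 142.2850000
  hemisphere W, so the sign is −

1. -89.795556, 179.164572
2. 9.968778, -0.666182
3. 63.289158, 63.568611
4. 65.834500, -142.285000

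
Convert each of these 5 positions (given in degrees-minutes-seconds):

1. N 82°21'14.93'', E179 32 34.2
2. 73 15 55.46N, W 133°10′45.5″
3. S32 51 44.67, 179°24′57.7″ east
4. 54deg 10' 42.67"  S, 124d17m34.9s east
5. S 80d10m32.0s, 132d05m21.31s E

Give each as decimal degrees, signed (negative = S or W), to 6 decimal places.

Point 1:
  Lat: 21′ + 14.93″ = 21.24883′; 82 + 21.24883/60 = 82.3541472
  N → positive
  λ: 32′ + 34.2″ = 32.57000′; 179 + 32.57000/60 = 179.5428333
  E → positive
Point 2:
  φ: 73 + 15/60 + 55.46/3600 = 73.2654056
  N ⇒ keep positive
  Lon: 133 + 10/60 + 45.5/3600 = 133.1793056
  hemisphere W, so the sign is −
Point 3:
  Lat: 51′ + 44.67″ = 51.74450′; 32 + 51.74450/60 = 32.8624083
  hemisphere S, so the sign is −
  Lon: 179 + 24/60 + 57.7/3600 = 179.4160278
  E → positive
Point 4:
  φ: 10′ + 42.67″ = 10.71117′; 54 + 10.71117/60 = 54.1785194
  hemisphere S, so the sign is −
  Longitude: 124 + 17/60 + 34.9/3600 = 124.2930278
  E ⇒ keep positive
Point 5:
  φ: 10′ + 32″ = 10.53333′; 80 + 10.53333/60 = 80.1755556
  hemisphere S, so the sign is −
  λ: 5′ + 21.31″ = 5.35517′; 132 + 5.35517/60 = 132.0892528
  E ⇒ keep positive

1. 82.354147, 179.542833
2. 73.265406, -133.179306
3. -32.862408, 179.416028
4. -54.178519, 124.293028
5. -80.175556, 132.089253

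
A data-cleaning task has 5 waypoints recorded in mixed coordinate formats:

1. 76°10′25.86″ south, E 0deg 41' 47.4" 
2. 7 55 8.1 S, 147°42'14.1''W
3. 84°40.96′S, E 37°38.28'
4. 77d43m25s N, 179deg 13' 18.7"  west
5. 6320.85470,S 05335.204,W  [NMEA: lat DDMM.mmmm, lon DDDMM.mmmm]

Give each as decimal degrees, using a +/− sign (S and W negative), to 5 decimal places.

1. -76.17385, 0.69650
2. -7.91892, -147.70392
3. -84.68267, 37.63800
4. 77.72361, -179.22186
5. -63.34758, -53.58673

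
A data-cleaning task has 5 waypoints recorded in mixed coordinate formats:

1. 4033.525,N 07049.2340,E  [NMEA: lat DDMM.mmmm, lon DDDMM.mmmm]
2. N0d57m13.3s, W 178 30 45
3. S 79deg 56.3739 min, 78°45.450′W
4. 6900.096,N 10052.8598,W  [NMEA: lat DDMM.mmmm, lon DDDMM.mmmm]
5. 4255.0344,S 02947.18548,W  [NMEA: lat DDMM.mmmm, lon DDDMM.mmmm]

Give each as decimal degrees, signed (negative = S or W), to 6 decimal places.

Point 1:
  Latitude: degrees = first 2 digits = 40, minutes = 33.525; 40 + 33.525/60 = 40.5587500
  N ⇒ keep positive
  λ: split at 3 digits → 070° and 49.234′; 70 + 49.234/60 = 70.8205667
  E ⇒ keep positive
Point 2:
  Latitude: 57′ + 13.3″ = 57.22167′; 0 + 57.22167/60 = 0.9536944
  N → positive
  Longitude: 178° + 30/60 + 45/3600 = 178 + 0.500000 + 0.012500 = 178.5125000
  W → negative
Point 3:
  Lat: 79 + 56.3739/60 = 79.9395650
  S → negative
  Longitude: 45.45′ = 0.757500°; total 78.7575000
  W → negative
Point 4:
  φ: split at 2 digits → 69° and 0.096′; 69 + 0.096/60 = 69.0016000
  N ⇒ keep positive
  Longitude: degrees = first 3 digits = 100, minutes = 52.8598; 100 + 52.8598/60 = 100.8809967
  hemisphere W, so the sign is −
Point 5:
  φ: degrees = first 2 digits = 42, minutes = 55.0344; 42 + 55.0344/60 = 42.9172400
  hemisphere S, so the sign is −
  λ: degrees = first 3 digits = 29, minutes = 47.18548; 29 + 47.18548/60 = 29.7864247
  hemisphere W, so the sign is −

1. 40.558750, 70.820567
2. 0.953694, -178.512500
3. -79.939565, -78.757500
4. 69.001600, -100.880997
5. -42.917240, -29.786425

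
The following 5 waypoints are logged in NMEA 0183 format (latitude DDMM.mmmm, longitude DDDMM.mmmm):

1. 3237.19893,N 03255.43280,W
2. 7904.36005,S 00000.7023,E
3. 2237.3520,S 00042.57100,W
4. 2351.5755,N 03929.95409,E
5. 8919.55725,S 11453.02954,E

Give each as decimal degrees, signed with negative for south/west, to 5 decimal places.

1. 32.61998, -32.92388
2. -79.07267, 0.01171
3. -22.62253, -0.70952
4. 23.85959, 39.49923
5. -89.32595, 114.88383

Point 1:
  φ: split at 2 digits → 32° and 37.19893′; 32 + 37.19893/60 = 32.619982
  N ⇒ keep positive
  Lon: degrees = first 3 digits = 32, minutes = 55.4328; 32 + 55.4328/60 = 32.923880
  hemisphere W, so the sign is −
Point 2:
  Latitude: split at 2 digits → 79° and 4.36005′; 79 + 4.36005/60 = 79.072668
  hemisphere S, so the sign is −
  λ: split at 3 digits → 000° and 0.7023′; 0 + 0.7023/60 = 0.011705
  E → positive
Point 3:
  φ: split at 2 digits → 22° and 37.352′; 22 + 37.352/60 = 22.622533
  S ⇒ negate
  Longitude: degrees = first 3 digits = 0, minutes = 42.571; 0 + 42.571/60 = 0.709517
  W → negative
Point 4:
  φ: split at 2 digits → 23° and 51.5755′; 23 + 51.5755/60 = 23.859592
  N → positive
  Lon: degrees = first 3 digits = 39, minutes = 29.95409; 39 + 29.95409/60 = 39.499235
  E → positive
Point 5:
  φ: degrees = first 2 digits = 89, minutes = 19.55725; 89 + 19.55725/60 = 89.325954
  S → negative
  λ: degrees = first 3 digits = 114, minutes = 53.02954; 114 + 53.02954/60 = 114.883826
  E ⇒ keep positive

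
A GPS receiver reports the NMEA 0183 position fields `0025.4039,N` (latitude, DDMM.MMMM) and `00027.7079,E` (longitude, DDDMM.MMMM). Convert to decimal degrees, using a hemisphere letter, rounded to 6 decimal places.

φ: degrees = first 2 digits = 0, minutes = 25.4039; 0 + 25.4039/60 = 0.4233983
Longitude: split at 3 digits → 000° and 27.7079′; 0 + 27.7079/60 = 0.4617983

0.423398° N, 0.461798° E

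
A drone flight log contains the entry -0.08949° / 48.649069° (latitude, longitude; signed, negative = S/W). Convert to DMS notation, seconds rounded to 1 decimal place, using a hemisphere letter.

0°05′22.2″ S, 48°38′56.6″ E

Latitude is negative → S; |value| = 0.089490
φ: 0.089490° → 5.36940′; 0.36940 × 60 = 22.164″
Longitude: 0.649069 × 60 = 38.94414′ → 38′, remainder × 60 = 56.648″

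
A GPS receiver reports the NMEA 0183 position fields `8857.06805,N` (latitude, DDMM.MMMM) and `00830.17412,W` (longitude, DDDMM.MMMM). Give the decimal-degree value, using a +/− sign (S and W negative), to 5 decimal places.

φ: degrees = first 2 digits = 88, minutes = 57.06805; 88 + 57.06805/60 = 88.951134
N → positive
Lon: split at 3 digits → 008° and 30.17412′; 8 + 30.17412/60 = 8.502902
hemisphere W, so the sign is −

88.95113, -8.50290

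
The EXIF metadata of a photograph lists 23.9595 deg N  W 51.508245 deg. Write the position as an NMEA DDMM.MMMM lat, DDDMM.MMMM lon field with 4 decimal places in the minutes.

2357.5700,N / 05130.4947,W

φ: minutes = (23.959500 − 23) × 60 = 57.570000
Lon: minutes = (51.508245 − 51) × 60 = 30.494700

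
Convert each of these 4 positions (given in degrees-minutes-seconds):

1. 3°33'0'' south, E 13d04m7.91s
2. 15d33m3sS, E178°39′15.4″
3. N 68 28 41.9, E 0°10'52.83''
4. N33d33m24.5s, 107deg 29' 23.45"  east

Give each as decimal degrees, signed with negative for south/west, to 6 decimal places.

1. -3.550000, 13.068864
2. -15.550833, 178.654278
3. 68.478306, 0.181342
4. 33.556806, 107.489847

Point 1:
  Latitude: 3° + 33/60 + 0/3600 = 3 + 0.550000 + 0.000000 = 3.5500000
  hemisphere S, so the sign is −
  λ: 13 + 4/60 + 7.91/3600 = 13.0688639
  E ⇒ keep positive
Point 2:
  φ: 15 + 33/60 + 3/3600 = 15.5508333
  S → negative
  Longitude: 39′ + 15.4″ = 39.25667′; 178 + 39.25667/60 = 178.6542778
  E → positive
Point 3:
  Latitude: 68 + 28/60 + 41.9/3600 = 68.4783056
  N → positive
  Lon: 10′ + 52.83″ = 10.88050′; 0 + 10.88050/60 = 0.1813417
  E ⇒ keep positive
Point 4:
  Lat: 33′ + 24.5″ = 33.40833′; 33 + 33.40833/60 = 33.5568056
  N → positive
  Lon: 29′ + 23.45″ = 29.39083′; 107 + 29.39083/60 = 107.4898472
  E ⇒ keep positive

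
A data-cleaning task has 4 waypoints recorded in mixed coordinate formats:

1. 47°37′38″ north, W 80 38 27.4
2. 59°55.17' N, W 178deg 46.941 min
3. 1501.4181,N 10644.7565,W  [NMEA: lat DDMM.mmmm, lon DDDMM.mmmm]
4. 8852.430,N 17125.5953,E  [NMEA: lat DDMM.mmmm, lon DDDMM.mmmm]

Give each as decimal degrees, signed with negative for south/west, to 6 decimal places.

1. 47.627222, -80.640944
2. 59.919500, -178.782350
3. 15.023635, -106.745942
4. 88.873833, 171.426588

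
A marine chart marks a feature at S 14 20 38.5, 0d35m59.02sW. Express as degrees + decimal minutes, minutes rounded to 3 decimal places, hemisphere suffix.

Latitude: seconds/60 = 0.64167; minutes = 20 + 0.64167 = 20.64167
Longitude: 35 + 59.02/60 = 35.98367′

14° 20.642′ S, 0° 35.984′ W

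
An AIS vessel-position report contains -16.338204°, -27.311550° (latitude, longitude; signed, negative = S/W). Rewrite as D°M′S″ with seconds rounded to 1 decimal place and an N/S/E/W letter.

16°20′17.5″ S, 27°18′41.6″ W

Latitude is negative → S; |value| = 16.338204
Lat: 0.338204 × 60 = 20.29224′ → 20′, remainder × 60 = 17.534″
Longitude is negative → W; |value| = 27.311550
λ: 0.311550° → 18.69300′; 0.69300 × 60 = 41.580″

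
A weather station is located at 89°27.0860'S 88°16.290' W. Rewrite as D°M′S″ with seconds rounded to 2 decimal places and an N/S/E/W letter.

89°27′5.16″ S, 88°16′17.40″ W

φ: 27.08600′ → 27′ and 0.08600 × 60 = 5.1600″
Longitude: fractional minutes 0.29000 × 60 = 17.4000″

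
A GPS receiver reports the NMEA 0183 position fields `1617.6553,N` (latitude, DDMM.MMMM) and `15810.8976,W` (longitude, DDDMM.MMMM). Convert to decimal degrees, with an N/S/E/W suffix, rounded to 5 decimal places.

Latitude: degrees = first 2 digits = 16, minutes = 17.6553; 16 + 17.6553/60 = 16.294255
λ: degrees = first 3 digits = 158, minutes = 10.8976; 158 + 10.8976/60 = 158.181627

16.29426° N, 158.18163° W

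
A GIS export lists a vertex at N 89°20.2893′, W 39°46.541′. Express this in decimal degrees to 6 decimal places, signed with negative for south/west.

89.338155, -39.775683

φ: 89 + 20.2893/60 = 89.3381550
N → positive
Longitude: 39 + 46.541/60 = 39.7756833
hemisphere W, so the sign is −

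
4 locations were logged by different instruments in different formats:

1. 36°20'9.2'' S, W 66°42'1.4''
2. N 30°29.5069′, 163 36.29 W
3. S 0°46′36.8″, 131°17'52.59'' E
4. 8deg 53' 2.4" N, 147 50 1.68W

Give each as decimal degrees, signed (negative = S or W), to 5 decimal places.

Point 1:
  Lat: 36° + 20/60 + 9.2/3600 = 36 + 0.333333 + 0.002556 = 36.335889
  S ⇒ negate
  Lon: 66° + 42/60 + 1.4/3600 = 66 + 0.700000 + 0.000389 = 66.700389
  W ⇒ negate
Point 2:
  Lat: 30 + 29.5069/60 = 30.491782
  N → positive
  Lon: 36.29′ = 0.604833°; total 163.604833
  W → negative
Point 3:
  Lat: 46′ + 36.8″ = 46.61333′; 0 + 46.61333/60 = 0.776889
  hemisphere S, so the sign is −
  λ: 131 + 17/60 + 52.59/3600 = 131.297942
  E → positive
Point 4:
  φ: 8° + 53/60 + 2.4/3600 = 8 + 0.883333 + 0.000667 = 8.884000
  N → positive
  Lon: 50′ + 1.68″ = 50.02800′; 147 + 50.02800/60 = 147.833800
  W ⇒ negate

1. -36.33589, -66.70039
2. 30.49178, -163.60483
3. -0.77689, 131.29794
4. 8.88400, -147.83380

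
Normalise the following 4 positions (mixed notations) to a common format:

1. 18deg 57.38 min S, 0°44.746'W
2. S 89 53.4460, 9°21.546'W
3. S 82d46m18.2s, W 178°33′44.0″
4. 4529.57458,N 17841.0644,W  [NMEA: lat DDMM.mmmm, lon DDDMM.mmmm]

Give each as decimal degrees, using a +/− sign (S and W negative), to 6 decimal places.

Point 1:
  Lat: 57.38′ = 0.956333°; total 18.9563333
  hemisphere S, so the sign is −
  Longitude: 44.746′ = 0.745767°; total 0.7457667
  W → negative
Point 2:
  Lat: 89 + 53.446/60 = 89.8907667
  hemisphere S, so the sign is −
  Lon: 21.546′ = 0.359100°; total 9.3591000
  W → negative
Point 3:
  Latitude: 82° + 46/60 + 18.2/3600 = 82 + 0.766667 + 0.005056 = 82.7717222
  S → negative
  Longitude: 178° + 33/60 + 44/3600 = 178 + 0.550000 + 0.012222 = 178.5622222
  W → negative
Point 4:
  Lat: split at 2 digits → 45° and 29.57458′; 45 + 29.57458/60 = 45.4929097
  N ⇒ keep positive
  Longitude: degrees = first 3 digits = 178, minutes = 41.0644; 178 + 41.0644/60 = 178.6844067
  W ⇒ negate

1. -18.956333, -0.745767
2. -89.890767, -9.359100
3. -82.771722, -178.562222
4. 45.492910, -178.684407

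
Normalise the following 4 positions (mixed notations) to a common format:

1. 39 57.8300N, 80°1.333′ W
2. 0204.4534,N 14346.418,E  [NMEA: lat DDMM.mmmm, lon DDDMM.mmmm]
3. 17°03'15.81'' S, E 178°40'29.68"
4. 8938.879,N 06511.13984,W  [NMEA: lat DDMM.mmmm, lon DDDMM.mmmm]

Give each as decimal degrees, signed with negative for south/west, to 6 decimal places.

Point 1:
  Latitude: 57.83′ = 0.963833°; total 39.9638333
  N → positive
  Longitude: 80 + 1.333/60 = 80.0222167
  hemisphere W, so the sign is −
Point 2:
  φ: split at 2 digits → 02° and 4.4534′; 2 + 4.4534/60 = 2.0742233
  N ⇒ keep positive
  Longitude: split at 3 digits → 143° and 46.418′; 143 + 46.418/60 = 143.7736333
  E → positive
Point 3:
  Latitude: 17° + 3/60 + 15.81/3600 = 17 + 0.050000 + 0.004392 = 17.0543917
  S ⇒ negate
  λ: 178° + 40/60 + 29.68/3600 = 178 + 0.666667 + 0.008244 = 178.6749111
  E → positive
Point 4:
  Latitude: degrees = first 2 digits = 89, minutes = 38.879; 89 + 38.879/60 = 89.6479833
  N ⇒ keep positive
  Lon: split at 3 digits → 065° and 11.13984′; 65 + 11.13984/60 = 65.1856640
  hemisphere W, so the sign is −

1. 39.963833, -80.022217
2. 2.074223, 143.773633
3. -17.054392, 178.674911
4. 89.647983, -65.185664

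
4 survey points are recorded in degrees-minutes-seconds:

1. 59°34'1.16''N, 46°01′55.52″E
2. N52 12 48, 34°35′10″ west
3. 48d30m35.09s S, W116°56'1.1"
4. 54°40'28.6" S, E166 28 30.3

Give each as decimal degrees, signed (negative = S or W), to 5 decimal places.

Point 1:
  φ: 34′ + 1.16″ = 34.01933′; 59 + 34.01933/60 = 59.566989
  N → positive
  λ: 46 + 1/60 + 55.52/3600 = 46.032089
  E → positive
Point 2:
  φ: 12′ + 48″ = 12.80000′; 52 + 12.80000/60 = 52.213333
  N ⇒ keep positive
  Lon: 34° + 35/60 + 10/3600 = 34 + 0.583333 + 0.002778 = 34.586111
  W → negative
Point 3:
  Lat: 48° + 30/60 + 35.09/3600 = 48 + 0.500000 + 0.009747 = 48.509747
  S → negative
  λ: 116° + 56/60 + 1.1/3600 = 116 + 0.933333 + 0.000306 = 116.933639
  hemisphere W, so the sign is −
Point 4:
  Lat: 54° + 40/60 + 28.6/3600 = 54 + 0.666667 + 0.007944 = 54.674611
  S ⇒ negate
  Longitude: 166 + 28/60 + 30.3/3600 = 166.475083
  E → positive

1. 59.56699, 46.03209
2. 52.21333, -34.58611
3. -48.50975, -116.93364
4. -54.67461, 166.47508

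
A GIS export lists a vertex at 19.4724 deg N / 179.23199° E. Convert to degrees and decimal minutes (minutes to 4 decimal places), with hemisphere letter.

19° 28.3440′ N, 179° 13.9194′ E

φ: minutes = (19.472400 − 19) × 60 = 28.344000
Longitude: minutes = (179.231990 − 179) × 60 = 13.919400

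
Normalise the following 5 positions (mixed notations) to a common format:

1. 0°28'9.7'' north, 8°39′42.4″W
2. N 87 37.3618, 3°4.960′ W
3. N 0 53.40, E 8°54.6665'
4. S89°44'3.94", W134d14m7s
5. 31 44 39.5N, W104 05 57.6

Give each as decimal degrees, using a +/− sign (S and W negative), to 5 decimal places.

1. 0.46936, -8.66178
2. 87.62270, -3.08267
3. 0.89000, 8.91111
4. -89.73443, -134.23528
5. 31.74431, -104.09933

Point 1:
  φ: 28′ + 9.7″ = 28.16167′; 0 + 28.16167/60 = 0.469361
  N ⇒ keep positive
  λ: 39′ + 42.4″ = 39.70667′; 8 + 39.70667/60 = 8.661778
  hemisphere W, so the sign is −
Point 2:
  Latitude: 37.3618′ = 0.622697°; total 87.622697
  N → positive
  Lon: 3 + 4.96/60 = 3.082667
  W ⇒ negate
Point 3:
  Latitude: 53.4′ = 0.890000°; total 0.890000
  N → positive
  Longitude: 54.6665′ = 0.911108°; total 8.911108
  E ⇒ keep positive
Point 4:
  Lat: 44′ + 3.94″ = 44.06567′; 89 + 44.06567/60 = 89.734428
  S → negative
  Longitude: 134 + 14/60 + 7/3600 = 134.235278
  W ⇒ negate
Point 5:
  Lat: 31° + 44/60 + 39.5/3600 = 31 + 0.733333 + 0.010972 = 31.744306
  N ⇒ keep positive
  Longitude: 104° + 5/60 + 57.6/3600 = 104 + 0.083333 + 0.016000 = 104.099333
  W ⇒ negate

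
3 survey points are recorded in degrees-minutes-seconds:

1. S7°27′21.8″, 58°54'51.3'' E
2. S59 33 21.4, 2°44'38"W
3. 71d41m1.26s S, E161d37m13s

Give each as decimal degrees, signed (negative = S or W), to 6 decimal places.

1. -7.456056, 58.914250
2. -59.555944, -2.743889
3. -71.683683, 161.620278

Point 1:
  Lat: 7 + 27/60 + 21.8/3600 = 7.4560556
  S ⇒ negate
  Lon: 58° + 54/60 + 51.3/3600 = 58 + 0.900000 + 0.014250 = 58.9142500
  E ⇒ keep positive
Point 2:
  φ: 59° + 33/60 + 21.4/3600 = 59 + 0.550000 + 0.005944 = 59.5559444
  S → negative
  Longitude: 2 + 44/60 + 38/3600 = 2.7438889
  hemisphere W, so the sign is −
Point 3:
  Latitude: 41′ + 1.26″ = 41.02100′; 71 + 41.02100/60 = 71.6836833
  hemisphere S, so the sign is −
  Lon: 161 + 37/60 + 13/3600 = 161.6202778
  E ⇒ keep positive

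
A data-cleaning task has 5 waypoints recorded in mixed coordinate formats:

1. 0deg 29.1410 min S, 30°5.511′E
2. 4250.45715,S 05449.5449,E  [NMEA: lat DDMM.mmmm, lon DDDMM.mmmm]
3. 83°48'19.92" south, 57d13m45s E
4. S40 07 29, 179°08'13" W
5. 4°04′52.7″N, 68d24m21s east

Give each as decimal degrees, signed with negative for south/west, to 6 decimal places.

Point 1:
  Latitude: 29.141′ = 0.485683°; total 0.4856833
  hemisphere S, so the sign is −
  Longitude: 30 + 5.511/60 = 30.0918500
  E ⇒ keep positive
Point 2:
  Latitude: split at 2 digits → 42° and 50.45715′; 42 + 50.45715/60 = 42.8409525
  hemisphere S, so the sign is −
  Longitude: degrees = first 3 digits = 54, minutes = 49.5449; 54 + 49.5449/60 = 54.8257483
  E → positive
Point 3:
  Latitude: 83 + 48/60 + 19.92/3600 = 83.8055333
  S ⇒ negate
  λ: 57 + 13/60 + 45/3600 = 57.2291667
  E ⇒ keep positive
Point 4:
  Lat: 40° + 7/60 + 29/3600 = 40 + 0.116667 + 0.008056 = 40.1247222
  S ⇒ negate
  λ: 179 + 8/60 + 13/3600 = 179.1369444
  hemisphere W, so the sign is −
Point 5:
  φ: 4° + 4/60 + 52.7/3600 = 4 + 0.066667 + 0.014639 = 4.0813056
  N → positive
  Longitude: 68 + 24/60 + 21/3600 = 68.4058333
  E → positive

1. -0.485683, 30.091850
2. -42.840953, 54.825748
3. -83.805533, 57.229167
4. -40.124722, -179.136944
5. 4.081306, 68.405833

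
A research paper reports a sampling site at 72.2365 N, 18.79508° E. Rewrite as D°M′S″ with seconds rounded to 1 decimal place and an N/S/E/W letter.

72°14′11.4″ N, 18°47′42.3″ E

Lat: 0.236500 × 60 = 14.19000′ → 14′, remainder × 60 = 11.400″
Lon: whole degrees 18; 47.70480′ → 47′ and 42.288″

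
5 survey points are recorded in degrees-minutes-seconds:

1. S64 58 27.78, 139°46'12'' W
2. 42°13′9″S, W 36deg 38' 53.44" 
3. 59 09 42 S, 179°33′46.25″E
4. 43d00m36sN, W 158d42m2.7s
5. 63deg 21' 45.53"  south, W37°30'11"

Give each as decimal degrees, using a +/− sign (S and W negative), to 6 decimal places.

1. -64.974383, -139.770000
2. -42.219167, -36.648178
3. -59.161667, 179.562847
4. 43.010000, -158.700750
5. -63.362647, -37.503056

Point 1:
  φ: 64° + 58/60 + 27.78/3600 = 64 + 0.966667 + 0.007717 = 64.9743833
  S ⇒ negate
  λ: 139 + 46/60 + 12/3600 = 139.7700000
  W → negative
Point 2:
  Latitude: 42 + 13/60 + 9/3600 = 42.2191667
  S ⇒ negate
  Longitude: 36 + 38/60 + 53.44/3600 = 36.6481778
  hemisphere W, so the sign is −
Point 3:
  φ: 59° + 9/60 + 42/3600 = 59 + 0.150000 + 0.011667 = 59.1616667
  S ⇒ negate
  Lon: 33′ + 46.25″ = 33.77083′; 179 + 33.77083/60 = 179.5628472
  E ⇒ keep positive
Point 4:
  φ: 0′ + 36″ = 0.60000′; 43 + 0.60000/60 = 43.0100000
  N → positive
  Longitude: 42′ + 2.7″ = 42.04500′; 158 + 42.04500/60 = 158.7007500
  hemisphere W, so the sign is −
Point 5:
  φ: 63° + 21/60 + 45.53/3600 = 63 + 0.350000 + 0.012647 = 63.3626472
  S ⇒ negate
  Longitude: 37° + 30/60 + 11/3600 = 37 + 0.500000 + 0.003056 = 37.5030556
  W → negative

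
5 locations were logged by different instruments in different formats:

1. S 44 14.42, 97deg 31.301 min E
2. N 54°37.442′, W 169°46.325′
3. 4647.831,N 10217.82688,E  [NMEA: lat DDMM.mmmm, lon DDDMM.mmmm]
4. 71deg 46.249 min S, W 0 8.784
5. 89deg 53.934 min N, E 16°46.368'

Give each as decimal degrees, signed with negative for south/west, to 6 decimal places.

Point 1:
  φ: 14.42′ = 0.240333°; total 44.2403333
  hemisphere S, so the sign is −
  Lon: 97 + 31.301/60 = 97.5216833
  E ⇒ keep positive
Point 2:
  φ: 37.442′ = 0.624033°; total 54.6240333
  N ⇒ keep positive
  λ: 169 + 46.325/60 = 169.7720833
  W ⇒ negate
Point 3:
  Lat: degrees = first 2 digits = 46, minutes = 47.831; 46 + 47.831/60 = 46.7971833
  N → positive
  Longitude: split at 3 digits → 102° and 17.82688′; 102 + 17.82688/60 = 102.2971147
  E ⇒ keep positive
Point 4:
  Latitude: 46.249′ = 0.770817°; total 71.7708167
  hemisphere S, so the sign is −
  Lon: 8.784′ = 0.146400°; total 0.1464000
  W → negative
Point 5:
  φ: 89 + 53.934/60 = 89.8989000
  N → positive
  Lon: 46.368′ = 0.772800°; total 16.7728000
  E ⇒ keep positive

1. -44.240333, 97.521683
2. 54.624033, -169.772083
3. 46.797183, 102.297115
4. -71.770817, -0.146400
5. 89.898900, 16.772800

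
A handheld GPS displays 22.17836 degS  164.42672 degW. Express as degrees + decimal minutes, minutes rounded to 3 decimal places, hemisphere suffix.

22° 10.702′ S, 164° 25.603′ W

Latitude: minutes = (22.178360 − 22) × 60 = 10.70160
Lon: minutes = (164.426720 − 164) × 60 = 25.60320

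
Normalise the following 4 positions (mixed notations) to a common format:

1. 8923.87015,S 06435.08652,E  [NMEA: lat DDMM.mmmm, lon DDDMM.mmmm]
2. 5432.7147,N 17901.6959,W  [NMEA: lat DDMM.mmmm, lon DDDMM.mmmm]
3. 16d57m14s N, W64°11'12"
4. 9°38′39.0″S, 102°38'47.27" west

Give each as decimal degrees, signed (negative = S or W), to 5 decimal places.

Point 1:
  Lat: degrees = first 2 digits = 89, minutes = 23.87015; 89 + 23.87015/60 = 89.397836
  S ⇒ negate
  Lon: split at 3 digits → 064° and 35.08652′; 64 + 35.08652/60 = 64.584775
  E → positive
Point 2:
  Latitude: degrees = first 2 digits = 54, minutes = 32.7147; 54 + 32.7147/60 = 54.545245
  N → positive
  Lon: degrees = first 3 digits = 179, minutes = 1.6959; 179 + 1.6959/60 = 179.028265
  W ⇒ negate
Point 3:
  Lat: 16° + 57/60 + 14/3600 = 16 + 0.950000 + 0.003889 = 16.953889
  N → positive
  λ: 64 + 11/60 + 12/3600 = 64.186667
  W → negative
Point 4:
  Lat: 9° + 38/60 + 39/3600 = 9 + 0.633333 + 0.010833 = 9.644167
  S → negative
  λ: 38′ + 47.27″ = 38.78783′; 102 + 38.78783/60 = 102.646464
  W ⇒ negate

1. -89.39784, 64.58478
2. 54.54525, -179.02827
3. 16.95389, -64.18667
4. -9.64417, -102.64646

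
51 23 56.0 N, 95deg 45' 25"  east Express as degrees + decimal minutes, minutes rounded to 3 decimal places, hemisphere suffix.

51° 23.933′ N, 95° 45.417′ E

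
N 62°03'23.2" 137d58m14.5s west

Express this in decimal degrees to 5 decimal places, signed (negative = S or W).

62.05644, -137.97069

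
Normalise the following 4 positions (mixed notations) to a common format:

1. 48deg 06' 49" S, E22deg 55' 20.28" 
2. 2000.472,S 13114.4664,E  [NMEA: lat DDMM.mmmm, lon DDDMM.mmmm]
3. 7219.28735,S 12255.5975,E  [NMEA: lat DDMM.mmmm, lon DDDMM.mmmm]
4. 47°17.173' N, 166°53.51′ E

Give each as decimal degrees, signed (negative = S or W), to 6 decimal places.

Point 1:
  Latitude: 48 + 6/60 + 49/3600 = 48.1136111
  S ⇒ negate
  Lon: 22° + 55/60 + 20.28/3600 = 22 + 0.916667 + 0.005633 = 22.9223000
  E → positive
Point 2:
  Lat: split at 2 digits → 20° and 0.472′; 20 + 0.472/60 = 20.0078667
  hemisphere S, so the sign is −
  Longitude: degrees = first 3 digits = 131, minutes = 14.4664; 131 + 14.4664/60 = 131.2411067
  E ⇒ keep positive
Point 3:
  Latitude: split at 2 digits → 72° and 19.28735′; 72 + 19.28735/60 = 72.3214558
  hemisphere S, so the sign is −
  λ: degrees = first 3 digits = 122, minutes = 55.5975; 122 + 55.5975/60 = 122.9266250
  E → positive
Point 4:
  φ: 47 + 17.173/60 = 47.2862167
  N ⇒ keep positive
  Longitude: 166 + 53.51/60 = 166.8918333
  E ⇒ keep positive

1. -48.113611, 22.922300
2. -20.007867, 131.241107
3. -72.321456, 122.926625
4. 47.286217, 166.891833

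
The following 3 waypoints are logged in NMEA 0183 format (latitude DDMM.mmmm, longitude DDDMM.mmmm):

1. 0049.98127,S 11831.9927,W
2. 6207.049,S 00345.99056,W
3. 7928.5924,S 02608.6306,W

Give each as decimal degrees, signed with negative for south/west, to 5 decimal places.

1. -0.83302, -118.53321
2. -62.11748, -3.76651
3. -79.47654, -26.14384

Point 1:
  φ: degrees = first 2 digits = 0, minutes = 49.98127; 0 + 49.98127/60 = 0.833021
  S ⇒ negate
  Longitude: split at 3 digits → 118° and 31.9927′; 118 + 31.9927/60 = 118.533212
  W ⇒ negate
Point 2:
  Lat: split at 2 digits → 62° and 7.049′; 62 + 7.049/60 = 62.117483
  S → negative
  Longitude: split at 3 digits → 003° and 45.99056′; 3 + 45.99056/60 = 3.766509
  W ⇒ negate
Point 3:
  Lat: degrees = first 2 digits = 79, minutes = 28.5924; 79 + 28.5924/60 = 79.476540
  S → negative
  Lon: degrees = first 3 digits = 26, minutes = 8.6306; 26 + 8.6306/60 = 26.143843
  W ⇒ negate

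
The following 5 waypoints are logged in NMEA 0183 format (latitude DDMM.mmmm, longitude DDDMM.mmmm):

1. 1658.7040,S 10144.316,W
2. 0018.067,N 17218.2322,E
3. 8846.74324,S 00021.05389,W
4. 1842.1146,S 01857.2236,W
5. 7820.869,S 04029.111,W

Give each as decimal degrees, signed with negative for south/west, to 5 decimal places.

Point 1:
  Latitude: split at 2 digits → 16° and 58.704′; 16 + 58.704/60 = 16.978400
  hemisphere S, so the sign is −
  λ: split at 3 digits → 101° and 44.316′; 101 + 44.316/60 = 101.738600
  hemisphere W, so the sign is −
Point 2:
  Latitude: degrees = first 2 digits = 0, minutes = 18.067; 0 + 18.067/60 = 0.301117
  N → positive
  Longitude: degrees = first 3 digits = 172, minutes = 18.2322; 172 + 18.2322/60 = 172.303870
  E → positive
Point 3:
  Lat: degrees = first 2 digits = 88, minutes = 46.74324; 88 + 46.74324/60 = 88.779054
  hemisphere S, so the sign is −
  λ: degrees = first 3 digits = 0, minutes = 21.05389; 0 + 21.05389/60 = 0.350898
  W → negative
Point 4:
  Lat: degrees = first 2 digits = 18, minutes = 42.1146; 18 + 42.1146/60 = 18.701910
  S → negative
  Lon: degrees = first 3 digits = 18, minutes = 57.2236; 18 + 57.2236/60 = 18.953727
  W → negative
Point 5:
  Lat: degrees = first 2 digits = 78, minutes = 20.869; 78 + 20.869/60 = 78.347817
  S ⇒ negate
  λ: degrees = first 3 digits = 40, minutes = 29.111; 40 + 29.111/60 = 40.485183
  hemisphere W, so the sign is −

1. -16.97840, -101.73860
2. 0.30112, 172.30387
3. -88.77905, -0.35090
4. -18.70191, -18.95373
5. -78.34782, -40.48518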